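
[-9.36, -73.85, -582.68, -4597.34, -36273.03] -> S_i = -9.36*7.89^i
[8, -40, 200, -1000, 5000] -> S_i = 8*-5^i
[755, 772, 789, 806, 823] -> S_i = 755 + 17*i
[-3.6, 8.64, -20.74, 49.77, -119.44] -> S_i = -3.60*(-2.40)^i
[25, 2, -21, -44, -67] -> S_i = 25 + -23*i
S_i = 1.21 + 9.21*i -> [1.21, 10.42, 19.63, 28.84, 38.05]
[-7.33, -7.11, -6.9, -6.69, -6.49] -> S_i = -7.33*0.97^i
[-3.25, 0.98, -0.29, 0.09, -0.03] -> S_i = -3.25*(-0.30)^i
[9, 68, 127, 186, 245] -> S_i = 9 + 59*i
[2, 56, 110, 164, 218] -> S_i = 2 + 54*i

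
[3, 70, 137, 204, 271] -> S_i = 3 + 67*i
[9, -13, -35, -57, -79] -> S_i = 9 + -22*i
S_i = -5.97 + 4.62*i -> [-5.97, -1.35, 3.27, 7.89, 12.51]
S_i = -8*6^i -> [-8, -48, -288, -1728, -10368]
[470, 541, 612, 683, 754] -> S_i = 470 + 71*i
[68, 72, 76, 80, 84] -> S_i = 68 + 4*i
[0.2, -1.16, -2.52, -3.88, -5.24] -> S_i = 0.20 + -1.36*i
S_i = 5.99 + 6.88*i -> [5.99, 12.87, 19.75, 26.63, 33.51]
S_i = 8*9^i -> [8, 72, 648, 5832, 52488]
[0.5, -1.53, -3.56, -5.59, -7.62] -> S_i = 0.50 + -2.03*i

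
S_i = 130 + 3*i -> [130, 133, 136, 139, 142]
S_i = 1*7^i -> [1, 7, 49, 343, 2401]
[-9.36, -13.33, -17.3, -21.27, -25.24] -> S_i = -9.36 + -3.97*i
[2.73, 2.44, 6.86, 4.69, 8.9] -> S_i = Random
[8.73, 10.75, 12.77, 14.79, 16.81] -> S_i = 8.73 + 2.02*i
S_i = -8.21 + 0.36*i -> [-8.21, -7.85, -7.49, -7.13, -6.77]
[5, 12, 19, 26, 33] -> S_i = 5 + 7*i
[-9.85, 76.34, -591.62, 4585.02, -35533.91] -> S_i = -9.85*(-7.75)^i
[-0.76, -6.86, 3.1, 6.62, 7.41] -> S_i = Random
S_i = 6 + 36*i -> [6, 42, 78, 114, 150]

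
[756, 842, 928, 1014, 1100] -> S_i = 756 + 86*i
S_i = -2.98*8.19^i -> [-2.98, -24.41, -199.89, -1637.07, -13407.63]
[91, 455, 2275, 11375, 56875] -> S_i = 91*5^i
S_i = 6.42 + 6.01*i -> [6.42, 12.43, 18.44, 24.45, 30.46]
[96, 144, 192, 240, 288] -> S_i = 96 + 48*i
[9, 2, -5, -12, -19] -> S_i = 9 + -7*i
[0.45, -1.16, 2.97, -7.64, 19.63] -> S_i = 0.45*(-2.57)^i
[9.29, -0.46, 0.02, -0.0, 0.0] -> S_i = 9.29*(-0.05)^i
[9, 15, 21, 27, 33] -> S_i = 9 + 6*i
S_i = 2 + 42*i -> [2, 44, 86, 128, 170]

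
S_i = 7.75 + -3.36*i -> [7.75, 4.39, 1.03, -2.33, -5.69]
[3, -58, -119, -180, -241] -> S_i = 3 + -61*i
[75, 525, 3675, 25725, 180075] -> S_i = 75*7^i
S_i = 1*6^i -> [1, 6, 36, 216, 1296]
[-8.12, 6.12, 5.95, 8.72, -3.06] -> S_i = Random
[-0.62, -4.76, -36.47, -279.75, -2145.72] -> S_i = -0.62*7.67^i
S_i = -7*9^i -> [-7, -63, -567, -5103, -45927]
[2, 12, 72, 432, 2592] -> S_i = 2*6^i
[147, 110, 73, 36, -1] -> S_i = 147 + -37*i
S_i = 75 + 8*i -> [75, 83, 91, 99, 107]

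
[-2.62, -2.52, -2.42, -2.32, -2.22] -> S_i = -2.62 + 0.10*i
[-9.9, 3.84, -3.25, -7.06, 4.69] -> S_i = Random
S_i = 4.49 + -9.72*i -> [4.49, -5.23, -14.95, -24.67, -34.39]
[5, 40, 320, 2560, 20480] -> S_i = 5*8^i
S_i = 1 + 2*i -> [1, 3, 5, 7, 9]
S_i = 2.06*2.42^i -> [2.06, 4.99, 12.06, 29.2, 70.65]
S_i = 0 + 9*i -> [0, 9, 18, 27, 36]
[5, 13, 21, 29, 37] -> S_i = 5 + 8*i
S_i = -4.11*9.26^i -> [-4.11, -38.06, -352.42, -3263.43, -30219.4]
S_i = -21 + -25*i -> [-21, -46, -71, -96, -121]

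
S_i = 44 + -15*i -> [44, 29, 14, -1, -16]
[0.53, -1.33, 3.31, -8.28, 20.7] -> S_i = 0.53*(-2.50)^i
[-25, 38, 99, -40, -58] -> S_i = Random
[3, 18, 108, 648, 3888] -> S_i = 3*6^i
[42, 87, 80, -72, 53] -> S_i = Random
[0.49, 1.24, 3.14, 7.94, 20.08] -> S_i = 0.49*2.53^i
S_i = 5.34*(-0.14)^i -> [5.34, -0.75, 0.1, -0.01, 0.0]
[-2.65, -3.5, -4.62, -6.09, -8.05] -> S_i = -2.65*1.32^i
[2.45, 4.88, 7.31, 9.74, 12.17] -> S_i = 2.45 + 2.43*i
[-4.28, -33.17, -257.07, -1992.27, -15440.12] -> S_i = -4.28*7.75^i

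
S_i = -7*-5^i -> [-7, 35, -175, 875, -4375]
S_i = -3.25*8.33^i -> [-3.25, -27.07, -225.51, -1878.53, -15648.16]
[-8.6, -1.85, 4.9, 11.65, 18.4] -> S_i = -8.60 + 6.75*i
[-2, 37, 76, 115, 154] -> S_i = -2 + 39*i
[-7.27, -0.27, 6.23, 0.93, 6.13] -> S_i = Random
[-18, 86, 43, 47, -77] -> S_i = Random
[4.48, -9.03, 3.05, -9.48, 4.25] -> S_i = Random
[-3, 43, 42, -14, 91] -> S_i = Random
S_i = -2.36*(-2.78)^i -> [-2.36, 6.56, -18.24, 50.7, -140.96]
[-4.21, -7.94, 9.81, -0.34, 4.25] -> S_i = Random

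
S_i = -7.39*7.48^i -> [-7.39, -55.28, -413.47, -3092.78, -23134.01]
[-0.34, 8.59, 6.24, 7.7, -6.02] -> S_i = Random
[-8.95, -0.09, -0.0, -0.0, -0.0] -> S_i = -8.95*0.01^i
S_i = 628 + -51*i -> [628, 577, 526, 475, 424]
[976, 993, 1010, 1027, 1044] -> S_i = 976 + 17*i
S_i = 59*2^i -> [59, 118, 236, 472, 944]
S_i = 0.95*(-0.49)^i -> [0.95, -0.47, 0.23, -0.11, 0.05]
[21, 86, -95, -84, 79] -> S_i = Random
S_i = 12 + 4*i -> [12, 16, 20, 24, 28]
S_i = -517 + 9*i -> [-517, -508, -499, -490, -481]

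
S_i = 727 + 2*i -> [727, 729, 731, 733, 735]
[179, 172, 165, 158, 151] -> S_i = 179 + -7*i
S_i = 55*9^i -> [55, 495, 4455, 40095, 360855]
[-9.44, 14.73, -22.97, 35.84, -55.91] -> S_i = -9.44*(-1.56)^i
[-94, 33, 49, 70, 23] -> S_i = Random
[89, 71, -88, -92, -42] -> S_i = Random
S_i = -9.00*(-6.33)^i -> [-9.0, 56.97, -360.62, 2282.73, -14449.65]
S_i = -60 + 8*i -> [-60, -52, -44, -36, -28]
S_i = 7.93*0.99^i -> [7.93, 7.85, 7.77, 7.69, 7.62]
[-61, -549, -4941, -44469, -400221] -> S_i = -61*9^i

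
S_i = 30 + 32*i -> [30, 62, 94, 126, 158]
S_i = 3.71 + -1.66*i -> [3.71, 2.05, 0.39, -1.27, -2.93]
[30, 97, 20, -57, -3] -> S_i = Random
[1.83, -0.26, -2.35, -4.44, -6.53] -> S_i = 1.83 + -2.09*i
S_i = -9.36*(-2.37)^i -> [-9.36, 22.18, -52.57, 124.6, -295.3]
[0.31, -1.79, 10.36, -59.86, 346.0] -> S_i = 0.31*(-5.78)^i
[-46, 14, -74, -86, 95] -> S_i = Random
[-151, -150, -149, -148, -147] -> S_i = -151 + 1*i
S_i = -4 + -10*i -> [-4, -14, -24, -34, -44]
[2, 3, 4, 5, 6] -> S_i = 2 + 1*i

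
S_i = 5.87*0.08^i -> [5.87, 0.47, 0.04, 0.0, 0.0]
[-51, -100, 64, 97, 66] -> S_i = Random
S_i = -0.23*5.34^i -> [-0.23, -1.23, -6.56, -35.02, -187.02]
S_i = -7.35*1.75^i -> [-7.35, -12.86, -22.51, -39.39, -68.93]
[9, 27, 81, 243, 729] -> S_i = 9*3^i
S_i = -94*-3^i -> [-94, 282, -846, 2538, -7614]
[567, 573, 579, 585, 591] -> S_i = 567 + 6*i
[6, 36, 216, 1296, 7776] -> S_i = 6*6^i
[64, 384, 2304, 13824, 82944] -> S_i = 64*6^i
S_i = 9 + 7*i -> [9, 16, 23, 30, 37]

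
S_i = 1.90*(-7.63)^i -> [1.9, -14.5, 110.61, -843.97, 6439.49]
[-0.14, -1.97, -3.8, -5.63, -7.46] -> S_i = -0.14 + -1.83*i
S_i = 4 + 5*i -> [4, 9, 14, 19, 24]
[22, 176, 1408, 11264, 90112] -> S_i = 22*8^i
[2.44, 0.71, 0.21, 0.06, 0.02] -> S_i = 2.44*0.29^i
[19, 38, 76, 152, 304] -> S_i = 19*2^i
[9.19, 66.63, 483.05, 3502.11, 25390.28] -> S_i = 9.19*7.25^i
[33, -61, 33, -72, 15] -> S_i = Random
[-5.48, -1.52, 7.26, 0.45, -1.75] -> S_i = Random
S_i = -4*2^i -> [-4, -8, -16, -32, -64]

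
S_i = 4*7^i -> [4, 28, 196, 1372, 9604]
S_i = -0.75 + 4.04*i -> [-0.75, 3.29, 7.33, 11.37, 15.41]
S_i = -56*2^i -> [-56, -112, -224, -448, -896]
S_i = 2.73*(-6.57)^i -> [2.73, -17.94, 117.84, -774.21, 5086.56]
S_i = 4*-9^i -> [4, -36, 324, -2916, 26244]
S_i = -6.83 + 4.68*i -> [-6.83, -2.15, 2.53, 7.21, 11.89]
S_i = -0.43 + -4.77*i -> [-0.43, -5.2, -9.97, -14.74, -19.51]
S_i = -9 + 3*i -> [-9, -6, -3, 0, 3]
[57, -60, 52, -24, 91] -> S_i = Random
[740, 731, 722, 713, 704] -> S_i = 740 + -9*i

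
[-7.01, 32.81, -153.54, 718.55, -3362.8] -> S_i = -7.01*(-4.68)^i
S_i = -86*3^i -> [-86, -258, -774, -2322, -6966]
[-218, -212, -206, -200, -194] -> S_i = -218 + 6*i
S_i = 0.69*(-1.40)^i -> [0.69, -0.97, 1.35, -1.89, 2.65]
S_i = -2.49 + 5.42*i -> [-2.49, 2.93, 8.35, 13.77, 19.19]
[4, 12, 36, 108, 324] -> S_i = 4*3^i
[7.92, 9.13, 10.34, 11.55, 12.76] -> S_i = 7.92 + 1.21*i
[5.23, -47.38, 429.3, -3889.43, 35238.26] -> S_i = 5.23*(-9.06)^i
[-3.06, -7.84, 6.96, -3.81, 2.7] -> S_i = Random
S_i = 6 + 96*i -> [6, 102, 198, 294, 390]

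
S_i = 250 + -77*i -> [250, 173, 96, 19, -58]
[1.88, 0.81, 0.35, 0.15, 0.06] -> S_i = 1.88*0.43^i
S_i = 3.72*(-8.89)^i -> [3.72, -33.07, 294.0, -2613.65, 23235.39]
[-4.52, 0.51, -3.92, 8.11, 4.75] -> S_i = Random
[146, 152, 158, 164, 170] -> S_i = 146 + 6*i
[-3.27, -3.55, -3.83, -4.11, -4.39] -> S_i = -3.27 + -0.28*i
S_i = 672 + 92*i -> [672, 764, 856, 948, 1040]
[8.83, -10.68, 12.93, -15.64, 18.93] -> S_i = 8.83*(-1.21)^i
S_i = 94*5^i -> [94, 470, 2350, 11750, 58750]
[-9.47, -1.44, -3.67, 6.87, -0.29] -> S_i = Random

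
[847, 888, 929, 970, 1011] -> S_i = 847 + 41*i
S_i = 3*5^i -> [3, 15, 75, 375, 1875]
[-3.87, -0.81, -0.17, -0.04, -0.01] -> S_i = -3.87*0.21^i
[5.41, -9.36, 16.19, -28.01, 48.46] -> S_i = 5.41*(-1.73)^i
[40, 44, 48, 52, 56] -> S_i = 40 + 4*i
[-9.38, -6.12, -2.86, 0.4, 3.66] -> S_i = -9.38 + 3.26*i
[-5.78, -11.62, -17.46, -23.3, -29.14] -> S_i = -5.78 + -5.84*i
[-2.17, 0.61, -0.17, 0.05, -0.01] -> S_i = -2.17*(-0.28)^i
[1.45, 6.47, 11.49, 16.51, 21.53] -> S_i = 1.45 + 5.02*i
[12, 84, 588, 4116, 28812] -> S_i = 12*7^i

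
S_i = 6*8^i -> [6, 48, 384, 3072, 24576]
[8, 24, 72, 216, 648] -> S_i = 8*3^i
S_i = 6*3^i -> [6, 18, 54, 162, 486]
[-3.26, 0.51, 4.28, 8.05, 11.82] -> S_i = -3.26 + 3.77*i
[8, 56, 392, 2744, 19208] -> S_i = 8*7^i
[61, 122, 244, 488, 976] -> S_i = 61*2^i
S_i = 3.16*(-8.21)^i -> [3.16, -25.94, 213.0, -1748.71, 14356.87]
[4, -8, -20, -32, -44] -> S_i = 4 + -12*i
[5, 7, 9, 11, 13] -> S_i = 5 + 2*i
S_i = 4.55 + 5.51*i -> [4.55, 10.06, 15.57, 21.08, 26.59]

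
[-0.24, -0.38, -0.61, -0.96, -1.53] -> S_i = -0.24*1.59^i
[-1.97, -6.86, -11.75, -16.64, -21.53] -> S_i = -1.97 + -4.89*i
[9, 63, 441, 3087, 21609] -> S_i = 9*7^i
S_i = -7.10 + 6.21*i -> [-7.1, -0.89, 5.32, 11.53, 17.74]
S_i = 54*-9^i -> [54, -486, 4374, -39366, 354294]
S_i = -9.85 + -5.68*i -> [-9.85, -15.53, -21.21, -26.89, -32.57]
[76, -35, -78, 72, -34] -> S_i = Random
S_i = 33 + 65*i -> [33, 98, 163, 228, 293]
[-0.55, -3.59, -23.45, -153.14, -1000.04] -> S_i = -0.55*6.53^i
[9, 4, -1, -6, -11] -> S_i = 9 + -5*i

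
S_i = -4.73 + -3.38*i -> [-4.73, -8.11, -11.49, -14.87, -18.25]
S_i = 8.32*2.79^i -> [8.32, 23.21, 64.76, 180.69, 504.13]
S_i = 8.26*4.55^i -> [8.26, 37.58, 171.0, 778.06, 3540.18]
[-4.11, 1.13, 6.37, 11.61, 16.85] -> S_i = -4.11 + 5.24*i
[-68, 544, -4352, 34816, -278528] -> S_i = -68*-8^i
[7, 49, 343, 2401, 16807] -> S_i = 7*7^i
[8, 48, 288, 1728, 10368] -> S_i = 8*6^i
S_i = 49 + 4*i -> [49, 53, 57, 61, 65]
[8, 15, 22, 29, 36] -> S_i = 8 + 7*i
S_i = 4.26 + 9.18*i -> [4.26, 13.44, 22.62, 31.8, 40.98]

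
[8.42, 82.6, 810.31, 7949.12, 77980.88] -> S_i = 8.42*9.81^i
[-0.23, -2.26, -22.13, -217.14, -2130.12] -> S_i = -0.23*9.81^i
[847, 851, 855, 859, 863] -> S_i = 847 + 4*i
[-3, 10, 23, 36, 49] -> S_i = -3 + 13*i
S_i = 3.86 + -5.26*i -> [3.86, -1.4, -6.66, -11.92, -17.18]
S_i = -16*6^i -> [-16, -96, -576, -3456, -20736]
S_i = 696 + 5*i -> [696, 701, 706, 711, 716]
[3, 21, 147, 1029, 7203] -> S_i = 3*7^i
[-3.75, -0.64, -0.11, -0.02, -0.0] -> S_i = -3.75*0.17^i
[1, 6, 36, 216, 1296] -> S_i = 1*6^i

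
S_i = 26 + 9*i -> [26, 35, 44, 53, 62]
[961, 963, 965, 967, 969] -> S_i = 961 + 2*i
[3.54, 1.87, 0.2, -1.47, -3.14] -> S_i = 3.54 + -1.67*i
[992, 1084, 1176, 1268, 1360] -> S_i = 992 + 92*i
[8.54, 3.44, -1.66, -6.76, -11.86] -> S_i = 8.54 + -5.10*i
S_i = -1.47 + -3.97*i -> [-1.47, -5.44, -9.41, -13.38, -17.35]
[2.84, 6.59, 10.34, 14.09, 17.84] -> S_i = 2.84 + 3.75*i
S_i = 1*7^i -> [1, 7, 49, 343, 2401]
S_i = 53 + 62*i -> [53, 115, 177, 239, 301]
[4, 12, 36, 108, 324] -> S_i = 4*3^i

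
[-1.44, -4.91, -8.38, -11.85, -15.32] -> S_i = -1.44 + -3.47*i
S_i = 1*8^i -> [1, 8, 64, 512, 4096]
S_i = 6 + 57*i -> [6, 63, 120, 177, 234]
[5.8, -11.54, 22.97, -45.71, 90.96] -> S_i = 5.80*(-1.99)^i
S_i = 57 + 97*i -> [57, 154, 251, 348, 445]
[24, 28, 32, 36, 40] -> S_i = 24 + 4*i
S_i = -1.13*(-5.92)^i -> [-1.13, 6.69, -39.6, 234.45, -1387.92]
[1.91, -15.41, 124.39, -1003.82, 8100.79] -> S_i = 1.91*(-8.07)^i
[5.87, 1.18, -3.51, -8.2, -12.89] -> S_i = 5.87 + -4.69*i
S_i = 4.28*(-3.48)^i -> [4.28, -14.89, 51.83, -180.38, 627.71]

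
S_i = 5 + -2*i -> [5, 3, 1, -1, -3]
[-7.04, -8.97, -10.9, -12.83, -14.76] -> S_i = -7.04 + -1.93*i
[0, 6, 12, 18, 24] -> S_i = 0 + 6*i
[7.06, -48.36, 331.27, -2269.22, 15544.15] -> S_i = 7.06*(-6.85)^i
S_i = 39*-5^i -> [39, -195, 975, -4875, 24375]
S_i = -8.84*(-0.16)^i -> [-8.84, 1.41, -0.23, 0.04, -0.01]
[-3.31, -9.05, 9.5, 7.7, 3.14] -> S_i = Random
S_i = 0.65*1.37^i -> [0.65, 0.89, 1.22, 1.67, 2.29]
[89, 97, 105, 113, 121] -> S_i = 89 + 8*i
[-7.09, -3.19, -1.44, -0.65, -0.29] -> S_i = -7.09*0.45^i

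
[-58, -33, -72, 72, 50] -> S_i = Random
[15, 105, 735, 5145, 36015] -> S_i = 15*7^i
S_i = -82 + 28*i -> [-82, -54, -26, 2, 30]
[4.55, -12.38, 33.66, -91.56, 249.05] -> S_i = 4.55*(-2.72)^i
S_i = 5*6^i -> [5, 30, 180, 1080, 6480]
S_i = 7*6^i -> [7, 42, 252, 1512, 9072]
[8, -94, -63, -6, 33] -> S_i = Random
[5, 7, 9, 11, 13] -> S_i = 5 + 2*i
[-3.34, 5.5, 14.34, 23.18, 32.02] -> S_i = -3.34 + 8.84*i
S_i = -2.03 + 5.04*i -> [-2.03, 3.01, 8.05, 13.09, 18.13]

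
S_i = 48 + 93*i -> [48, 141, 234, 327, 420]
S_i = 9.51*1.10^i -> [9.51, 10.46, 11.51, 12.66, 13.92]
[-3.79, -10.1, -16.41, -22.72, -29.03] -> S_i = -3.79 + -6.31*i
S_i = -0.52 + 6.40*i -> [-0.52, 5.88, 12.28, 18.68, 25.08]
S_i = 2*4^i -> [2, 8, 32, 128, 512]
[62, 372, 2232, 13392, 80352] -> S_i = 62*6^i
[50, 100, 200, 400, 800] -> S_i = 50*2^i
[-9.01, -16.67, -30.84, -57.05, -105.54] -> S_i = -9.01*1.85^i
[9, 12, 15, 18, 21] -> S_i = 9 + 3*i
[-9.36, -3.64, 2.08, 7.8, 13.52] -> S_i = -9.36 + 5.72*i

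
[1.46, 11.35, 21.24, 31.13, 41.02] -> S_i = 1.46 + 9.89*i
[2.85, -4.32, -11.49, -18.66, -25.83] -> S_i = 2.85 + -7.17*i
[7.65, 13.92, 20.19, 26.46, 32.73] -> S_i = 7.65 + 6.27*i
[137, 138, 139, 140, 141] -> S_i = 137 + 1*i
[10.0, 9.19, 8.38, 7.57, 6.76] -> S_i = 10.00 + -0.81*i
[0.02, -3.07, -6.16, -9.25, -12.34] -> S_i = 0.02 + -3.09*i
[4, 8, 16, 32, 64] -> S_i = 4*2^i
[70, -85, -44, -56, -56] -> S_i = Random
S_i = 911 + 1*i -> [911, 912, 913, 914, 915]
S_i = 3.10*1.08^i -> [3.1, 3.35, 3.62, 3.91, 4.22]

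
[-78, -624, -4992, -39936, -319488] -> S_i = -78*8^i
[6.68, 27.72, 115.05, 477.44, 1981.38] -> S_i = 6.68*4.15^i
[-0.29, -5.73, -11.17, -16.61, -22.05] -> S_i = -0.29 + -5.44*i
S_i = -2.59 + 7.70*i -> [-2.59, 5.11, 12.81, 20.51, 28.21]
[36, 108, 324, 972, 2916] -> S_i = 36*3^i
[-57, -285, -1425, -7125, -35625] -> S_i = -57*5^i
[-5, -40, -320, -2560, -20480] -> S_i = -5*8^i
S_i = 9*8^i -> [9, 72, 576, 4608, 36864]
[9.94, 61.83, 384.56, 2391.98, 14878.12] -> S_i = 9.94*6.22^i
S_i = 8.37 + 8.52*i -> [8.37, 16.89, 25.41, 33.93, 42.45]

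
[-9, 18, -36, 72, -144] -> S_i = -9*-2^i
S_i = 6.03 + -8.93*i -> [6.03, -2.9, -11.83, -20.76, -29.69]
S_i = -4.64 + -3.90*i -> [-4.64, -8.54, -12.44, -16.34, -20.24]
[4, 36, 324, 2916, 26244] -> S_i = 4*9^i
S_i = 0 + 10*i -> [0, 10, 20, 30, 40]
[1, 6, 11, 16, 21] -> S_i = 1 + 5*i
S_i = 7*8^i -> [7, 56, 448, 3584, 28672]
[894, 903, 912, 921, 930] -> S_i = 894 + 9*i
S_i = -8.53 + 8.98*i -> [-8.53, 0.45, 9.43, 18.41, 27.39]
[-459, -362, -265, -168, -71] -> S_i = -459 + 97*i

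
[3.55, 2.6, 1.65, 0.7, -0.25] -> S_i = 3.55 + -0.95*i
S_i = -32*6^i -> [-32, -192, -1152, -6912, -41472]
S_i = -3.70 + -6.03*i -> [-3.7, -9.73, -15.76, -21.79, -27.82]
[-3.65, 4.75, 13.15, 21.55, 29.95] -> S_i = -3.65 + 8.40*i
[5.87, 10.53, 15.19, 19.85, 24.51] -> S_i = 5.87 + 4.66*i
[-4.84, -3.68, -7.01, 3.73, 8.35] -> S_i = Random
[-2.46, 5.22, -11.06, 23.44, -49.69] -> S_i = -2.46*(-2.12)^i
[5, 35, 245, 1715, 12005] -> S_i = 5*7^i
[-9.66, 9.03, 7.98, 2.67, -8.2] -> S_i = Random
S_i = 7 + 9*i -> [7, 16, 25, 34, 43]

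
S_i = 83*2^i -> [83, 166, 332, 664, 1328]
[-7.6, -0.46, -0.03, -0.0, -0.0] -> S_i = -7.60*0.06^i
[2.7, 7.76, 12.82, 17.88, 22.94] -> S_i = 2.70 + 5.06*i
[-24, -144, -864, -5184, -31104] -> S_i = -24*6^i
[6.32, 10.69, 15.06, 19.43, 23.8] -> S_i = 6.32 + 4.37*i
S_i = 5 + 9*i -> [5, 14, 23, 32, 41]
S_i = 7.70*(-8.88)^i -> [7.7, -68.38, 607.18, -5391.75, 47878.73]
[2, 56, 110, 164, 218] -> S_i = 2 + 54*i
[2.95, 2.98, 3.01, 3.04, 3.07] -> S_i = 2.95*1.01^i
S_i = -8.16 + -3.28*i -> [-8.16, -11.44, -14.72, -18.0, -21.28]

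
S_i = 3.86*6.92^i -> [3.86, 26.71, 184.84, 1279.1, 8851.39]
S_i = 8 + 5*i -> [8, 13, 18, 23, 28]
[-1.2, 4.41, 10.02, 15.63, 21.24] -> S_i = -1.20 + 5.61*i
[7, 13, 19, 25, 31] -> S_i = 7 + 6*i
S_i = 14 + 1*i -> [14, 15, 16, 17, 18]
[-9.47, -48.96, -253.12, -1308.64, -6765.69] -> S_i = -9.47*5.17^i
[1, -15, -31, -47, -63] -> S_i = 1 + -16*i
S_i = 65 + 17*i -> [65, 82, 99, 116, 133]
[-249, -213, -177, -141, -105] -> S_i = -249 + 36*i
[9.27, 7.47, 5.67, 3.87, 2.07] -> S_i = 9.27 + -1.80*i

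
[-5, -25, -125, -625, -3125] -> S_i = -5*5^i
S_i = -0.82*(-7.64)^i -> [-0.82, 6.26, -47.86, 365.67, -2793.75]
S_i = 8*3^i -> [8, 24, 72, 216, 648]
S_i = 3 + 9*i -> [3, 12, 21, 30, 39]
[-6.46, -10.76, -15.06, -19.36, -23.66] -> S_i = -6.46 + -4.30*i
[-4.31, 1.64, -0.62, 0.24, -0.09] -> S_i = -4.31*(-0.38)^i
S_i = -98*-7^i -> [-98, 686, -4802, 33614, -235298]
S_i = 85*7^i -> [85, 595, 4165, 29155, 204085]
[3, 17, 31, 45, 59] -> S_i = 3 + 14*i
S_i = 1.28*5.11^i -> [1.28, 6.54, 33.42, 170.79, 872.76]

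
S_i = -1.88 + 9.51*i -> [-1.88, 7.63, 17.14, 26.65, 36.16]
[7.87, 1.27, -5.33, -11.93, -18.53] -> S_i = 7.87 + -6.60*i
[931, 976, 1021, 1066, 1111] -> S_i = 931 + 45*i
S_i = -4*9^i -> [-4, -36, -324, -2916, -26244]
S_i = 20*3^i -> [20, 60, 180, 540, 1620]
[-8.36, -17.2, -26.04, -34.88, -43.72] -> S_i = -8.36 + -8.84*i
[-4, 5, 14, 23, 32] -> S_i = -4 + 9*i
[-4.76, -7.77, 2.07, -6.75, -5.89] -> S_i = Random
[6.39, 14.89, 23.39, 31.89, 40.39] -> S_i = 6.39 + 8.50*i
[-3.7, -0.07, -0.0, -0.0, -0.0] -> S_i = -3.70*0.02^i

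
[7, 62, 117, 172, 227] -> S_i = 7 + 55*i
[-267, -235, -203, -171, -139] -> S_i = -267 + 32*i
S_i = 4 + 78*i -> [4, 82, 160, 238, 316]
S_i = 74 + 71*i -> [74, 145, 216, 287, 358]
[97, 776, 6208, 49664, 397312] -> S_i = 97*8^i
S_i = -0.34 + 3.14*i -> [-0.34, 2.8, 5.94, 9.08, 12.22]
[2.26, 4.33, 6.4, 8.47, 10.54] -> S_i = 2.26 + 2.07*i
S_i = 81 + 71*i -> [81, 152, 223, 294, 365]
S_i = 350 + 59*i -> [350, 409, 468, 527, 586]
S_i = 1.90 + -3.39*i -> [1.9, -1.49, -4.88, -8.27, -11.66]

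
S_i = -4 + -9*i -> [-4, -13, -22, -31, -40]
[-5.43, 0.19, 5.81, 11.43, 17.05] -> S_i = -5.43 + 5.62*i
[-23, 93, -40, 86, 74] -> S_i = Random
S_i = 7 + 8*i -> [7, 15, 23, 31, 39]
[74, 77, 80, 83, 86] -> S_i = 74 + 3*i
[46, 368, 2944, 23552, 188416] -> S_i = 46*8^i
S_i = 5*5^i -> [5, 25, 125, 625, 3125]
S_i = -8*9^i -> [-8, -72, -648, -5832, -52488]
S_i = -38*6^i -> [-38, -228, -1368, -8208, -49248]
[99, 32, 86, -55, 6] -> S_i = Random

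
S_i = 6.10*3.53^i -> [6.1, 21.53, 76.01, 268.32, 947.17]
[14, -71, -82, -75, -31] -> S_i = Random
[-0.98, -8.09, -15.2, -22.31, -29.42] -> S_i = -0.98 + -7.11*i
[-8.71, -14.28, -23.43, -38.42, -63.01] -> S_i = -8.71*1.64^i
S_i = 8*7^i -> [8, 56, 392, 2744, 19208]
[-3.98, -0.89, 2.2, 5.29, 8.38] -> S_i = -3.98 + 3.09*i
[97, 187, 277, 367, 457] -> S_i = 97 + 90*i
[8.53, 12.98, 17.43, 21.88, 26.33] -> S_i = 8.53 + 4.45*i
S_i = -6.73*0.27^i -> [-6.73, -1.82, -0.49, -0.13, -0.04]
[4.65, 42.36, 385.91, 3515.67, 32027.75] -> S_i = 4.65*9.11^i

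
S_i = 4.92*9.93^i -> [4.92, 48.86, 485.14, 4817.4, 47836.8]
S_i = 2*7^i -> [2, 14, 98, 686, 4802]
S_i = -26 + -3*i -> [-26, -29, -32, -35, -38]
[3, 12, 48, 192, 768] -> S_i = 3*4^i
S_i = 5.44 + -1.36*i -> [5.44, 4.08, 2.72, 1.36, 0.0]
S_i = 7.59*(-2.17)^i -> [7.59, -16.47, 35.74, -77.56, 168.3]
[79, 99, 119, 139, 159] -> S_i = 79 + 20*i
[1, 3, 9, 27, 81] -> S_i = 1*3^i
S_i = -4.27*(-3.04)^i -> [-4.27, 12.98, -39.46, 119.96, -364.69]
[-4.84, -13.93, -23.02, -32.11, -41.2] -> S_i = -4.84 + -9.09*i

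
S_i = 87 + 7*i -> [87, 94, 101, 108, 115]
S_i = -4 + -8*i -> [-4, -12, -20, -28, -36]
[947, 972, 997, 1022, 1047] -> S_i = 947 + 25*i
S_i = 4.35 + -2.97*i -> [4.35, 1.38, -1.59, -4.56, -7.53]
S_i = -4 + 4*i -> [-4, 0, 4, 8, 12]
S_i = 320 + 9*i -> [320, 329, 338, 347, 356]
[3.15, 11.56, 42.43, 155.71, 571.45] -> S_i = 3.15*3.67^i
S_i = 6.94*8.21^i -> [6.94, 56.98, 467.78, 3840.51, 31530.59]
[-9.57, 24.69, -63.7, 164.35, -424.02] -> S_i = -9.57*(-2.58)^i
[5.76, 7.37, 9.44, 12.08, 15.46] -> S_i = 5.76*1.28^i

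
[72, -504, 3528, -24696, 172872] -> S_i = 72*-7^i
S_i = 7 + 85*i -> [7, 92, 177, 262, 347]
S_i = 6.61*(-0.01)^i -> [6.61, -0.07, 0.0, -0.0, 0.0]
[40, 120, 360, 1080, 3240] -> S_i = 40*3^i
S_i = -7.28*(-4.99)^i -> [-7.28, 36.33, -181.27, 904.55, -4513.71]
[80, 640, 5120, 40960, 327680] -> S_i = 80*8^i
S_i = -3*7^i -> [-3, -21, -147, -1029, -7203]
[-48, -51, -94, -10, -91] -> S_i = Random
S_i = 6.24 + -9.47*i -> [6.24, -3.23, -12.7, -22.17, -31.64]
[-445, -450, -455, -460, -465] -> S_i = -445 + -5*i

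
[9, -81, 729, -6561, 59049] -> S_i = 9*-9^i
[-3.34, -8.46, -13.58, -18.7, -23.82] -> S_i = -3.34 + -5.12*i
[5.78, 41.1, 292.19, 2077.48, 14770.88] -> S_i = 5.78*7.11^i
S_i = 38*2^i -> [38, 76, 152, 304, 608]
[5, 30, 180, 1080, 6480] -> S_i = 5*6^i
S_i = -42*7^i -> [-42, -294, -2058, -14406, -100842]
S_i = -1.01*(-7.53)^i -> [-1.01, 7.61, -57.27, 431.23, -3247.14]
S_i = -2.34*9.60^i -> [-2.34, -22.46, -215.65, -2070.28, -19874.71]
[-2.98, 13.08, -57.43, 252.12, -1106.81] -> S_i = -2.98*(-4.39)^i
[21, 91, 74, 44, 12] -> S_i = Random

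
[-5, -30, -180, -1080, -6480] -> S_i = -5*6^i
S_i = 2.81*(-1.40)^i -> [2.81, -3.93, 5.51, -7.71, 10.79]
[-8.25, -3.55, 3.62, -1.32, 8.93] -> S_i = Random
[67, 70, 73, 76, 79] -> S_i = 67 + 3*i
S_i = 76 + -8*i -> [76, 68, 60, 52, 44]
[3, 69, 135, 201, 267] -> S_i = 3 + 66*i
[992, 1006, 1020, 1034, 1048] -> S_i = 992 + 14*i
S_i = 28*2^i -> [28, 56, 112, 224, 448]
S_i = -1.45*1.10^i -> [-1.45, -1.6, -1.75, -1.93, -2.12]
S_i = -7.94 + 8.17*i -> [-7.94, 0.23, 8.4, 16.57, 24.74]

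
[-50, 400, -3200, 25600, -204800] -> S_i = -50*-8^i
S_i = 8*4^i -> [8, 32, 128, 512, 2048]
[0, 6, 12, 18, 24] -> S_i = 0 + 6*i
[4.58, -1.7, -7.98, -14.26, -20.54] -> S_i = 4.58 + -6.28*i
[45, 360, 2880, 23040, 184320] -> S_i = 45*8^i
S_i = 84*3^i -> [84, 252, 756, 2268, 6804]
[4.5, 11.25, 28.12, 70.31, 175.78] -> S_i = 4.50*2.50^i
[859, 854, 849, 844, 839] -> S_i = 859 + -5*i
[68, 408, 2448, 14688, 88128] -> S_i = 68*6^i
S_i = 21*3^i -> [21, 63, 189, 567, 1701]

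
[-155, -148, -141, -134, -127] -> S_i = -155 + 7*i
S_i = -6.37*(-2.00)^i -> [-6.37, 12.74, -25.48, 50.96, -101.92]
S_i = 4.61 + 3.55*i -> [4.61, 8.16, 11.71, 15.26, 18.81]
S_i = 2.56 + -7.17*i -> [2.56, -4.61, -11.78, -18.95, -26.12]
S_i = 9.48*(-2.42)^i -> [9.48, -22.94, 55.52, -134.36, 325.14]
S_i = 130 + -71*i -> [130, 59, -12, -83, -154]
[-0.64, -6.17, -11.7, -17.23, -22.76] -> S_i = -0.64 + -5.53*i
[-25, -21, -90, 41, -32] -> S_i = Random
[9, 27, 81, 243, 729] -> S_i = 9*3^i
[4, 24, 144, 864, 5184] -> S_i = 4*6^i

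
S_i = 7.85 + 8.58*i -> [7.85, 16.43, 25.01, 33.59, 42.17]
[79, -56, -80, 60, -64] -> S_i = Random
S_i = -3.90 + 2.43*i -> [-3.9, -1.47, 0.96, 3.39, 5.82]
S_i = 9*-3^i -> [9, -27, 81, -243, 729]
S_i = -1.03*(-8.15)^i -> [-1.03, 8.39, -68.42, 557.58, -4544.31]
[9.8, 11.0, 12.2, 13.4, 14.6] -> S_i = 9.80 + 1.20*i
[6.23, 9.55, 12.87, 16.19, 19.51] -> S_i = 6.23 + 3.32*i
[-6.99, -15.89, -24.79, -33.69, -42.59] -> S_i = -6.99 + -8.90*i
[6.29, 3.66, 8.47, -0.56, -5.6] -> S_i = Random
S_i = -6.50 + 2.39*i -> [-6.5, -4.11, -1.72, 0.67, 3.06]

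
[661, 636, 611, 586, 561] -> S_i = 661 + -25*i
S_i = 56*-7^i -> [56, -392, 2744, -19208, 134456]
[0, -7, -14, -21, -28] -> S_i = 0 + -7*i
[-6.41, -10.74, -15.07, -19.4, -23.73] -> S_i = -6.41 + -4.33*i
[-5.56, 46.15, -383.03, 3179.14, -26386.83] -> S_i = -5.56*(-8.30)^i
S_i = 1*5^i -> [1, 5, 25, 125, 625]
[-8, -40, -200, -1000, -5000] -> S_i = -8*5^i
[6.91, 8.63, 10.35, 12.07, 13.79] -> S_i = 6.91 + 1.72*i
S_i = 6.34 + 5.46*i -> [6.34, 11.8, 17.26, 22.72, 28.18]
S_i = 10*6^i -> [10, 60, 360, 2160, 12960]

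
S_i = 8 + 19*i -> [8, 27, 46, 65, 84]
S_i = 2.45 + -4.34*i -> [2.45, -1.89, -6.23, -10.57, -14.91]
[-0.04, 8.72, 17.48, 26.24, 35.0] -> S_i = -0.04 + 8.76*i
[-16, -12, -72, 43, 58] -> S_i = Random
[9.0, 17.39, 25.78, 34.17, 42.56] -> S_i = 9.00 + 8.39*i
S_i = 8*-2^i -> [8, -16, 32, -64, 128]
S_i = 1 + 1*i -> [1, 2, 3, 4, 5]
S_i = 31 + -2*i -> [31, 29, 27, 25, 23]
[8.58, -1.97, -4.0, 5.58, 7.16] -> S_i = Random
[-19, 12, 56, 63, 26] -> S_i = Random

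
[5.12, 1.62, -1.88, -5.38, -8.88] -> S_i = 5.12 + -3.50*i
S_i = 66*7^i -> [66, 462, 3234, 22638, 158466]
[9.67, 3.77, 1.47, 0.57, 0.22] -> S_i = 9.67*0.39^i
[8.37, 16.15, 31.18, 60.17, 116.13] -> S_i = 8.37*1.93^i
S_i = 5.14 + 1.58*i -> [5.14, 6.72, 8.3, 9.88, 11.46]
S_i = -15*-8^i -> [-15, 120, -960, 7680, -61440]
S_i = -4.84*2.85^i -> [-4.84, -13.79, -39.31, -112.04, -319.32]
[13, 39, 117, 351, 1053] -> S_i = 13*3^i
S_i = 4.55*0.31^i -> [4.55, 1.41, 0.44, 0.14, 0.04]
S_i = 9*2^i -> [9, 18, 36, 72, 144]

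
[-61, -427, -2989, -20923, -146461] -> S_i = -61*7^i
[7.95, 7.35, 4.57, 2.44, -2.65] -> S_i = Random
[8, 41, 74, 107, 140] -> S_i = 8 + 33*i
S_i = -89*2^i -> [-89, -178, -356, -712, -1424]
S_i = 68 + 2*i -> [68, 70, 72, 74, 76]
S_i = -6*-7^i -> [-6, 42, -294, 2058, -14406]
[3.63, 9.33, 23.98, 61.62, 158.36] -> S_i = 3.63*2.57^i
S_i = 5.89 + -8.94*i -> [5.89, -3.05, -11.99, -20.93, -29.87]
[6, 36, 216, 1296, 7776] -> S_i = 6*6^i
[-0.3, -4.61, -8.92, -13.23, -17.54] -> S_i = -0.30 + -4.31*i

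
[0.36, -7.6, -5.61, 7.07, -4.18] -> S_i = Random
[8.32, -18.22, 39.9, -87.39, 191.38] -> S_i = 8.32*(-2.19)^i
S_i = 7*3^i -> [7, 21, 63, 189, 567]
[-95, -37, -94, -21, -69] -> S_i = Random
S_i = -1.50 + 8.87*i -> [-1.5, 7.37, 16.24, 25.11, 33.98]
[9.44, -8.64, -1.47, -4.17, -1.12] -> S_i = Random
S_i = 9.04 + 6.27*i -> [9.04, 15.31, 21.58, 27.85, 34.12]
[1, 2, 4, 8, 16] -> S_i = 1*2^i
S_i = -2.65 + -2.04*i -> [-2.65, -4.69, -6.73, -8.77, -10.81]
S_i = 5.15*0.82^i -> [5.15, 4.22, 3.46, 2.84, 2.33]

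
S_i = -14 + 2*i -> [-14, -12, -10, -8, -6]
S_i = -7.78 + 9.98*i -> [-7.78, 2.2, 12.18, 22.16, 32.14]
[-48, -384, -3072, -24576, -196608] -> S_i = -48*8^i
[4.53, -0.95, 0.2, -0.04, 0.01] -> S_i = 4.53*(-0.21)^i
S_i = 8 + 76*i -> [8, 84, 160, 236, 312]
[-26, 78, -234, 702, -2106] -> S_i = -26*-3^i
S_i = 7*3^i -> [7, 21, 63, 189, 567]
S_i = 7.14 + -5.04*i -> [7.14, 2.1, -2.94, -7.98, -13.02]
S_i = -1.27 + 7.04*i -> [-1.27, 5.77, 12.81, 19.85, 26.89]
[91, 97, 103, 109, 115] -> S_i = 91 + 6*i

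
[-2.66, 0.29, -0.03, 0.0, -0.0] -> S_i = -2.66*(-0.11)^i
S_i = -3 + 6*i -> [-3, 3, 9, 15, 21]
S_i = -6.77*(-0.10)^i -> [-6.77, 0.68, -0.07, 0.01, -0.0]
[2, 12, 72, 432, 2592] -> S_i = 2*6^i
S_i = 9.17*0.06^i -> [9.17, 0.55, 0.03, 0.0, 0.0]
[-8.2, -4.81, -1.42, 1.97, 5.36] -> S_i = -8.20 + 3.39*i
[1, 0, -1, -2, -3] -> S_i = 1 + -1*i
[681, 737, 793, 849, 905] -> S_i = 681 + 56*i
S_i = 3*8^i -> [3, 24, 192, 1536, 12288]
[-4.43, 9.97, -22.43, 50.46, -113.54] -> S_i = -4.43*(-2.25)^i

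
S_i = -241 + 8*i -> [-241, -233, -225, -217, -209]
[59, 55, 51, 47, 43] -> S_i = 59 + -4*i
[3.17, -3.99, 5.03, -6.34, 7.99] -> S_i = 3.17*(-1.26)^i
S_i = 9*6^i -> [9, 54, 324, 1944, 11664]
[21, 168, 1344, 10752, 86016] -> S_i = 21*8^i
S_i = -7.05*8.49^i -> [-7.05, -59.85, -508.16, -4314.32, -36628.56]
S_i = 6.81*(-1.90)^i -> [6.81, -12.94, 24.58, -46.71, 88.75]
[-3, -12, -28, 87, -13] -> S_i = Random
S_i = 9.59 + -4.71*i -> [9.59, 4.88, 0.17, -4.54, -9.25]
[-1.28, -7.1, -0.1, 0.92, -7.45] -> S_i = Random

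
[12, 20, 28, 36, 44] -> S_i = 12 + 8*i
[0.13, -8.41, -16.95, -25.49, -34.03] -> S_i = 0.13 + -8.54*i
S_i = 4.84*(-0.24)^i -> [4.84, -1.16, 0.28, -0.07, 0.02]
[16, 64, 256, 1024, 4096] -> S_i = 16*4^i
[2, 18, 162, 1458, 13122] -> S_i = 2*9^i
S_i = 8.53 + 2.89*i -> [8.53, 11.42, 14.31, 17.2, 20.09]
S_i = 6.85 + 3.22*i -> [6.85, 10.07, 13.29, 16.51, 19.73]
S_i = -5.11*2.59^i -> [-5.11, -13.23, -34.28, -88.78, -229.94]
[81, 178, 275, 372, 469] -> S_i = 81 + 97*i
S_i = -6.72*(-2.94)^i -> [-6.72, 19.76, -58.08, 170.77, -502.06]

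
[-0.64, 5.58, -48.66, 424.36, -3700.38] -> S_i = -0.64*(-8.72)^i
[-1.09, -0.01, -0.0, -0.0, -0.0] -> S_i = -1.09*0.01^i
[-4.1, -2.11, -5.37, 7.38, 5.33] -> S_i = Random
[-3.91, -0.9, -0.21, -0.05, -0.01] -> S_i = -3.91*0.23^i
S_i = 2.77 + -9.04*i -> [2.77, -6.27, -15.31, -24.35, -33.39]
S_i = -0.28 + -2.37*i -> [-0.28, -2.65, -5.02, -7.39, -9.76]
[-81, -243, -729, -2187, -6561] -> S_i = -81*3^i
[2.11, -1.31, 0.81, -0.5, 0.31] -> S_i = 2.11*(-0.62)^i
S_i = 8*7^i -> [8, 56, 392, 2744, 19208]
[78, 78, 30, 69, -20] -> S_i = Random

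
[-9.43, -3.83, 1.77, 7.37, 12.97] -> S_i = -9.43 + 5.60*i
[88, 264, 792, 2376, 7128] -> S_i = 88*3^i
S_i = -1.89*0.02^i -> [-1.89, -0.04, -0.0, -0.0, -0.0]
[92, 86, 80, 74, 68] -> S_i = 92 + -6*i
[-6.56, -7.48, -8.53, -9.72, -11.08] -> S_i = -6.56*1.14^i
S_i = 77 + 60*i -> [77, 137, 197, 257, 317]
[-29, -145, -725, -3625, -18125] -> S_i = -29*5^i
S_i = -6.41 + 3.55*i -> [-6.41, -2.86, 0.69, 4.24, 7.79]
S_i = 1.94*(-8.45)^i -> [1.94, -16.39, 138.52, -1170.5, 9890.73]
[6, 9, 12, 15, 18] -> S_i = 6 + 3*i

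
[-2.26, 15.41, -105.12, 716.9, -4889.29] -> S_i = -2.26*(-6.82)^i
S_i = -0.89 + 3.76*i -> [-0.89, 2.87, 6.63, 10.39, 14.15]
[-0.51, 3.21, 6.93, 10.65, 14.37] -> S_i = -0.51 + 3.72*i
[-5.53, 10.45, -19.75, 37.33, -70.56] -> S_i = -5.53*(-1.89)^i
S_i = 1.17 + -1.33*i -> [1.17, -0.16, -1.49, -2.82, -4.15]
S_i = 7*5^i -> [7, 35, 175, 875, 4375]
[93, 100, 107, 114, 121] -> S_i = 93 + 7*i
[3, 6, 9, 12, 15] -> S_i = 3 + 3*i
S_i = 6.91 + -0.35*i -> [6.91, 6.56, 6.21, 5.86, 5.51]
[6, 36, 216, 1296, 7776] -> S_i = 6*6^i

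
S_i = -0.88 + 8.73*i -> [-0.88, 7.85, 16.58, 25.31, 34.04]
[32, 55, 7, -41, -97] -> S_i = Random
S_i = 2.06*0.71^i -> [2.06, 1.46, 1.04, 0.74, 0.52]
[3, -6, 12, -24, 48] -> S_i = 3*-2^i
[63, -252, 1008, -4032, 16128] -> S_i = 63*-4^i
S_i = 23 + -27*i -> [23, -4, -31, -58, -85]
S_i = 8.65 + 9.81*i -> [8.65, 18.46, 28.27, 38.08, 47.89]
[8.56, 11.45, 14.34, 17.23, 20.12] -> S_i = 8.56 + 2.89*i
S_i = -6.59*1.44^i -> [-6.59, -9.49, -13.67, -19.68, -28.34]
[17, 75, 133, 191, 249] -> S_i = 17 + 58*i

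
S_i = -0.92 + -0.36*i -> [-0.92, -1.28, -1.64, -2.0, -2.36]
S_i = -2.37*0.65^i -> [-2.37, -1.54, -1.0, -0.65, -0.42]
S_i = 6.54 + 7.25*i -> [6.54, 13.79, 21.04, 28.29, 35.54]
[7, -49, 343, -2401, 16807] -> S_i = 7*-7^i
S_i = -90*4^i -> [-90, -360, -1440, -5760, -23040]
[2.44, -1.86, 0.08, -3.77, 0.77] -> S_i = Random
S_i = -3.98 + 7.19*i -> [-3.98, 3.21, 10.4, 17.59, 24.78]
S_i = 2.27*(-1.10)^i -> [2.27, -2.5, 2.75, -3.02, 3.32]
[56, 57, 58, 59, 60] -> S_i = 56 + 1*i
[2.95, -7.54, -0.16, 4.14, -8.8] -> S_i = Random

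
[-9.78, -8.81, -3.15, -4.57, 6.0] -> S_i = Random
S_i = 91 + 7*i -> [91, 98, 105, 112, 119]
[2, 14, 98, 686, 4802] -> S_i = 2*7^i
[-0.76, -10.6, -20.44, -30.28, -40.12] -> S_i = -0.76 + -9.84*i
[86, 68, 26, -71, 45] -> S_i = Random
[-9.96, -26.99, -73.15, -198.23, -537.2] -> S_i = -9.96*2.71^i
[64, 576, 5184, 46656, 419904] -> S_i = 64*9^i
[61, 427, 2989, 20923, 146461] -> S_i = 61*7^i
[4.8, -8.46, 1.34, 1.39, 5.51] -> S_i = Random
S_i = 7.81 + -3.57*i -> [7.81, 4.24, 0.67, -2.9, -6.47]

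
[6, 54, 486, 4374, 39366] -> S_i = 6*9^i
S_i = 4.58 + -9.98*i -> [4.58, -5.4, -15.38, -25.36, -35.34]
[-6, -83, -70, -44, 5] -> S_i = Random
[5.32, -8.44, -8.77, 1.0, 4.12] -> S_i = Random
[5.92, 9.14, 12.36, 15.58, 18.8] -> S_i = 5.92 + 3.22*i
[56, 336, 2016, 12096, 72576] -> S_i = 56*6^i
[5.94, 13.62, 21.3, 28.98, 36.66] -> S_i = 5.94 + 7.68*i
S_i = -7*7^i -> [-7, -49, -343, -2401, -16807]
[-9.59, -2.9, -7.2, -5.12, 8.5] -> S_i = Random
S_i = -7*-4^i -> [-7, 28, -112, 448, -1792]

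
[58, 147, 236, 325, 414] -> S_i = 58 + 89*i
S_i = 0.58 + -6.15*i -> [0.58, -5.57, -11.72, -17.87, -24.02]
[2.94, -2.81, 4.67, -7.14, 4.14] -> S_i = Random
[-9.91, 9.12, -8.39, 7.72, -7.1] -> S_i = -9.91*(-0.92)^i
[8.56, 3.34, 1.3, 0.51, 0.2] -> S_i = 8.56*0.39^i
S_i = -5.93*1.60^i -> [-5.93, -9.49, -15.18, -24.29, -38.86]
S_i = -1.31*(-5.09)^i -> [-1.31, 6.67, -33.94, 172.75, -879.31]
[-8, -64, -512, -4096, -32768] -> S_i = -8*8^i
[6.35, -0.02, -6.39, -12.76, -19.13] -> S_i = 6.35 + -6.37*i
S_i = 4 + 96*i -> [4, 100, 196, 292, 388]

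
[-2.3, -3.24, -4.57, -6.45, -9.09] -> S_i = -2.30*1.41^i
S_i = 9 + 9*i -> [9, 18, 27, 36, 45]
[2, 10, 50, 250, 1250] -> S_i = 2*5^i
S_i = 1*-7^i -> [1, -7, 49, -343, 2401]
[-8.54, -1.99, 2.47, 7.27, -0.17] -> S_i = Random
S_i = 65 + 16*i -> [65, 81, 97, 113, 129]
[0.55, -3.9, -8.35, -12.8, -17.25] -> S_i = 0.55 + -4.45*i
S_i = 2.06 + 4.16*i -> [2.06, 6.22, 10.38, 14.54, 18.7]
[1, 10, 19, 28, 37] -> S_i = 1 + 9*i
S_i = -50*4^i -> [-50, -200, -800, -3200, -12800]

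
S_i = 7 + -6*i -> [7, 1, -5, -11, -17]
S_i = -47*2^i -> [-47, -94, -188, -376, -752]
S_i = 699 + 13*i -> [699, 712, 725, 738, 751]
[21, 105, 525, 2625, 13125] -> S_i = 21*5^i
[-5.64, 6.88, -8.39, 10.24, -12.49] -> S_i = -5.64*(-1.22)^i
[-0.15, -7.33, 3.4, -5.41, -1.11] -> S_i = Random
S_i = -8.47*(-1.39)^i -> [-8.47, 11.77, -16.36, 22.75, -31.62]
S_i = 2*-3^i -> [2, -6, 18, -54, 162]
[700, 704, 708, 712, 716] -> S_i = 700 + 4*i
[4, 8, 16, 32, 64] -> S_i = 4*2^i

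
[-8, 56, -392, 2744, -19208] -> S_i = -8*-7^i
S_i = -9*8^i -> [-9, -72, -576, -4608, -36864]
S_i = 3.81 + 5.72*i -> [3.81, 9.53, 15.25, 20.97, 26.69]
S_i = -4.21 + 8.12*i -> [-4.21, 3.91, 12.03, 20.15, 28.27]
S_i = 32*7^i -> [32, 224, 1568, 10976, 76832]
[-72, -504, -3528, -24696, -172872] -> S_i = -72*7^i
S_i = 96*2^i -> [96, 192, 384, 768, 1536]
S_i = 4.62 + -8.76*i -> [4.62, -4.14, -12.9, -21.66, -30.42]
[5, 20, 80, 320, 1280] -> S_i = 5*4^i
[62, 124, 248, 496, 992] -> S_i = 62*2^i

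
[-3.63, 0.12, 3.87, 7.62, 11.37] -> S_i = -3.63 + 3.75*i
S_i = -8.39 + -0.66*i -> [-8.39, -9.05, -9.71, -10.37, -11.03]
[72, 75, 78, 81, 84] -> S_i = 72 + 3*i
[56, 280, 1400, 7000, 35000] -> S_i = 56*5^i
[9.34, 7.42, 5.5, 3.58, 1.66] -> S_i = 9.34 + -1.92*i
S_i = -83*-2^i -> [-83, 166, -332, 664, -1328]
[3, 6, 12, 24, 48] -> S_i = 3*2^i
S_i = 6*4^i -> [6, 24, 96, 384, 1536]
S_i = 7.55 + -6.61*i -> [7.55, 0.94, -5.67, -12.28, -18.89]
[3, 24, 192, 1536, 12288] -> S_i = 3*8^i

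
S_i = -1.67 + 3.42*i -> [-1.67, 1.75, 5.17, 8.59, 12.01]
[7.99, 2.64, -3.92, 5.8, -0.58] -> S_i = Random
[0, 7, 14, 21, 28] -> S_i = 0 + 7*i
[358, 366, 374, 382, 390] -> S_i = 358 + 8*i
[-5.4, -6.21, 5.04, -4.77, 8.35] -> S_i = Random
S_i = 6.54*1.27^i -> [6.54, 8.31, 10.55, 13.4, 17.01]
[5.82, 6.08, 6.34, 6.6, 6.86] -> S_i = 5.82 + 0.26*i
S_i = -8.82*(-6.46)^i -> [-8.82, 56.98, -368.07, 2377.75, -15360.26]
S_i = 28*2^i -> [28, 56, 112, 224, 448]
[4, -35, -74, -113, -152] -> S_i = 4 + -39*i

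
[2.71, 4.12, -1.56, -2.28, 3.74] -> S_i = Random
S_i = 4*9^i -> [4, 36, 324, 2916, 26244]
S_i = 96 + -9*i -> [96, 87, 78, 69, 60]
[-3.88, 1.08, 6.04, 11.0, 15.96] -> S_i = -3.88 + 4.96*i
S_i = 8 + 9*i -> [8, 17, 26, 35, 44]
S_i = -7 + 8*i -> [-7, 1, 9, 17, 25]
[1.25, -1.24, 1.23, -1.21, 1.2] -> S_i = 1.25*(-0.99)^i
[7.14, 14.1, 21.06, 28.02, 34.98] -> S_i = 7.14 + 6.96*i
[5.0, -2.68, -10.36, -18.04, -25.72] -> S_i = 5.00 + -7.68*i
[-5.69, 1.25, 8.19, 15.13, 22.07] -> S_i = -5.69 + 6.94*i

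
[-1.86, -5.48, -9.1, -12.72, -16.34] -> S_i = -1.86 + -3.62*i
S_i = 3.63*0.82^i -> [3.63, 2.98, 2.44, 2.0, 1.64]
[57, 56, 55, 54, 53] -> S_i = 57 + -1*i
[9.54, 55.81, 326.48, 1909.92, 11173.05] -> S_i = 9.54*5.85^i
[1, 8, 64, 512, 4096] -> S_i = 1*8^i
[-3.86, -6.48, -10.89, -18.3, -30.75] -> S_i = -3.86*1.68^i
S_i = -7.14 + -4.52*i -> [-7.14, -11.66, -16.18, -20.7, -25.22]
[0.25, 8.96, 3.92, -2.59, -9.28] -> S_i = Random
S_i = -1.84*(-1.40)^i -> [-1.84, 2.58, -3.61, 5.05, -7.07]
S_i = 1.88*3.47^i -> [1.88, 6.52, 22.64, 78.55, 272.57]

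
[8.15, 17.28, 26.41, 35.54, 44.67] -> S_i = 8.15 + 9.13*i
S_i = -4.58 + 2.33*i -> [-4.58, -2.25, 0.08, 2.41, 4.74]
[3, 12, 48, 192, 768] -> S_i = 3*4^i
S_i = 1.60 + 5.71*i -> [1.6, 7.31, 13.02, 18.73, 24.44]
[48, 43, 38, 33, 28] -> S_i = 48 + -5*i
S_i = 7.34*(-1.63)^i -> [7.34, -11.96, 19.5, -31.79, 51.81]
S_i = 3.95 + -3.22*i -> [3.95, 0.73, -2.49, -5.71, -8.93]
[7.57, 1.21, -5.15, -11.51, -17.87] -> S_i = 7.57 + -6.36*i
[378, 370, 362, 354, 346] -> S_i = 378 + -8*i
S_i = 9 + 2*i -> [9, 11, 13, 15, 17]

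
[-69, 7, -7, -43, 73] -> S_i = Random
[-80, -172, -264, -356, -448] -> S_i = -80 + -92*i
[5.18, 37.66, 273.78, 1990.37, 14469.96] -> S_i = 5.18*7.27^i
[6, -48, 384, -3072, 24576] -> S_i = 6*-8^i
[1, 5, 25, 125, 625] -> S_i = 1*5^i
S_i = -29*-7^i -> [-29, 203, -1421, 9947, -69629]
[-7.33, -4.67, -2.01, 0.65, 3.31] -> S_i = -7.33 + 2.66*i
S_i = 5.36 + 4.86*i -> [5.36, 10.22, 15.08, 19.94, 24.8]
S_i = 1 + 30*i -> [1, 31, 61, 91, 121]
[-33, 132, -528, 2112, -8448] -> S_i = -33*-4^i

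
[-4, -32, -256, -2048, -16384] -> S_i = -4*8^i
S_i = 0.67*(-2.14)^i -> [0.67, -1.43, 3.07, -6.57, 14.05]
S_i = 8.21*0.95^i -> [8.21, 7.8, 7.41, 7.04, 6.69]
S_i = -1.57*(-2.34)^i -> [-1.57, 3.67, -8.6, 20.12, -47.07]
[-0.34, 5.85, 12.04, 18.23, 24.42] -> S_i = -0.34 + 6.19*i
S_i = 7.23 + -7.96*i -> [7.23, -0.73, -8.69, -16.65, -24.61]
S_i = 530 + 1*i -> [530, 531, 532, 533, 534]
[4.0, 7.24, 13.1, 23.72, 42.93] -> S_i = 4.00*1.81^i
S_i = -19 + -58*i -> [-19, -77, -135, -193, -251]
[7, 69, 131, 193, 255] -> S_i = 7 + 62*i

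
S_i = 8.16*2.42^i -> [8.16, 19.75, 47.79, 115.65, 279.87]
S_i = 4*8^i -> [4, 32, 256, 2048, 16384]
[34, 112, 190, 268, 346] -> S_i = 34 + 78*i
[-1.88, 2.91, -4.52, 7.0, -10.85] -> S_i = -1.88*(-1.55)^i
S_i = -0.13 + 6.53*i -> [-0.13, 6.4, 12.93, 19.46, 25.99]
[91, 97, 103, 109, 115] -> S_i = 91 + 6*i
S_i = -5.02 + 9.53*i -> [-5.02, 4.51, 14.04, 23.57, 33.1]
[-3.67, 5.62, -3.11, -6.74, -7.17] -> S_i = Random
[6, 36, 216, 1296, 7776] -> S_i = 6*6^i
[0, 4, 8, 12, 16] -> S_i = 0 + 4*i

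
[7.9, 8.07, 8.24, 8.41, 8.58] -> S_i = 7.90 + 0.17*i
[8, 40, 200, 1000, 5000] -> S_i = 8*5^i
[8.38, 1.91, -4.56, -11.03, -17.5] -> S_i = 8.38 + -6.47*i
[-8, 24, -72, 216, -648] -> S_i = -8*-3^i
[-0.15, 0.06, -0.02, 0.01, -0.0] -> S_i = -0.15*(-0.40)^i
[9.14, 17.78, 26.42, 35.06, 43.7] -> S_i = 9.14 + 8.64*i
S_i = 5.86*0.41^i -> [5.86, 2.4, 0.99, 0.4, 0.17]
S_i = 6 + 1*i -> [6, 7, 8, 9, 10]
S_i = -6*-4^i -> [-6, 24, -96, 384, -1536]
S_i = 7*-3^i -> [7, -21, 63, -189, 567]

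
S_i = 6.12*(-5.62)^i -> [6.12, -34.39, 193.3, -1086.33, 6105.15]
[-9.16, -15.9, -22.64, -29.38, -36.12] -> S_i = -9.16 + -6.74*i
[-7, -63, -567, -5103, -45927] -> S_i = -7*9^i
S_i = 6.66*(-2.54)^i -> [6.66, -16.92, 42.97, -109.14, 277.21]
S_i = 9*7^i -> [9, 63, 441, 3087, 21609]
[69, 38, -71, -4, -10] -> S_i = Random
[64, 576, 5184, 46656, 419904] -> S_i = 64*9^i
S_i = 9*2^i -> [9, 18, 36, 72, 144]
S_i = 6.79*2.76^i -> [6.79, 18.74, 51.72, 142.76, 394.01]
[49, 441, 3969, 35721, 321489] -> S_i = 49*9^i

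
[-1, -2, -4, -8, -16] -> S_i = -1*2^i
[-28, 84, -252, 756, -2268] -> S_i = -28*-3^i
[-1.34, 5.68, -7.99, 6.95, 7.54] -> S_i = Random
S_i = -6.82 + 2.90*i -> [-6.82, -3.92, -1.02, 1.88, 4.78]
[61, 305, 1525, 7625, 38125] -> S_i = 61*5^i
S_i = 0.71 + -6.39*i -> [0.71, -5.68, -12.07, -18.46, -24.85]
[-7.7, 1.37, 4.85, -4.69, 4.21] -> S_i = Random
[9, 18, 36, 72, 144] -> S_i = 9*2^i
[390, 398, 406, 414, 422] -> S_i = 390 + 8*i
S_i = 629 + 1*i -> [629, 630, 631, 632, 633]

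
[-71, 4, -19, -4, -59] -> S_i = Random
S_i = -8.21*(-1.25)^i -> [-8.21, 10.26, -12.83, 16.04, -20.04]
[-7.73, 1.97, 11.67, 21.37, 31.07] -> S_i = -7.73 + 9.70*i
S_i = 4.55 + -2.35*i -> [4.55, 2.2, -0.15, -2.5, -4.85]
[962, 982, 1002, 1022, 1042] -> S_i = 962 + 20*i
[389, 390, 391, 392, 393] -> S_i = 389 + 1*i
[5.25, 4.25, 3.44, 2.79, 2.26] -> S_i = 5.25*0.81^i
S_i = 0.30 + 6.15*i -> [0.3, 6.45, 12.6, 18.75, 24.9]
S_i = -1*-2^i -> [-1, 2, -4, 8, -16]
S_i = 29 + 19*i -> [29, 48, 67, 86, 105]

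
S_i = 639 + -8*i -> [639, 631, 623, 615, 607]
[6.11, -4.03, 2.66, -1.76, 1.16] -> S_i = 6.11*(-0.66)^i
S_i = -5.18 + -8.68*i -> [-5.18, -13.86, -22.54, -31.22, -39.9]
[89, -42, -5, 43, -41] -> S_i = Random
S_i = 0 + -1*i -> [0, -1, -2, -3, -4]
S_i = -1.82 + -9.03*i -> [-1.82, -10.85, -19.88, -28.91, -37.94]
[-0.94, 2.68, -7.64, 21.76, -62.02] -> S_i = -0.94*(-2.85)^i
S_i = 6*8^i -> [6, 48, 384, 3072, 24576]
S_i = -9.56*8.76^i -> [-9.56, -83.75, -733.61, -6426.44, -56295.58]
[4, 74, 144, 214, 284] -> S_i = 4 + 70*i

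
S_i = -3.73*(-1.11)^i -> [-3.73, 4.14, -4.6, 5.1, -5.66]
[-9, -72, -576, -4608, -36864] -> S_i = -9*8^i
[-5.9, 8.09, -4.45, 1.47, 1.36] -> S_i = Random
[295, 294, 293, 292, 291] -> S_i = 295 + -1*i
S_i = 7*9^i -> [7, 63, 567, 5103, 45927]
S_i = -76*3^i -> [-76, -228, -684, -2052, -6156]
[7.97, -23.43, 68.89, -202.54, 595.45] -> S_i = 7.97*(-2.94)^i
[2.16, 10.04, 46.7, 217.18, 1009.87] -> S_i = 2.16*4.65^i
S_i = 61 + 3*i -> [61, 64, 67, 70, 73]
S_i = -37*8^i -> [-37, -296, -2368, -18944, -151552]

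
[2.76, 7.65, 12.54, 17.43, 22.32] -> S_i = 2.76 + 4.89*i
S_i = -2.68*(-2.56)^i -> [-2.68, 6.86, -17.56, 44.96, -115.11]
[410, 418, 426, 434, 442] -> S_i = 410 + 8*i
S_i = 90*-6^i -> [90, -540, 3240, -19440, 116640]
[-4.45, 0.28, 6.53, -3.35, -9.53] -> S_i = Random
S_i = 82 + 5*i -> [82, 87, 92, 97, 102]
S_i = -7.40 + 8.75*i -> [-7.4, 1.35, 10.1, 18.85, 27.6]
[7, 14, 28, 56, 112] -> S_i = 7*2^i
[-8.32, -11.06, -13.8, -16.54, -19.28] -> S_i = -8.32 + -2.74*i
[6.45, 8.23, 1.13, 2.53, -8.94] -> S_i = Random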